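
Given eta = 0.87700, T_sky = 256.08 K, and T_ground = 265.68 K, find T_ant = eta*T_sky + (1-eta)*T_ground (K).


T_ant = 0.87700 * 256.08 + (1 - 0.87700) * 265.68 = 257.3 K

257.3 K


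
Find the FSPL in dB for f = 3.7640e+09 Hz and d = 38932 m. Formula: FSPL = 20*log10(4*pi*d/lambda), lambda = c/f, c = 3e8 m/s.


lambda = c / f = 3.0000e+08 / 3.7640e+09 = 0.07970244 m
FSPL = 20 * log10(4*pi*38932/0.07970244) = 135.8 dB

135.8 dB


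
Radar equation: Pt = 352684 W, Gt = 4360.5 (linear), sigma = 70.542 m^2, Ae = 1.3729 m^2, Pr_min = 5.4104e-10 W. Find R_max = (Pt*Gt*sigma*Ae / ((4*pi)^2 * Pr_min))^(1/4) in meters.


R^4 = 352684*4360.5*70.542*1.3729 / ((4*pi)^2 * 5.4104e-10) = 1.743250e+18
R_max = 1.743250e+18^0.25 = 36336 m

36336 m


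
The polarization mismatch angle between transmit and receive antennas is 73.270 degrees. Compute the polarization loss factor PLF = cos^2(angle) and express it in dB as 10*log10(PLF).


PLF_linear = cos^2(73.270 deg) = 0.08286453
PLF_dB = 10 * log10(0.08286453) = -10.82 dB

-10.82 dB


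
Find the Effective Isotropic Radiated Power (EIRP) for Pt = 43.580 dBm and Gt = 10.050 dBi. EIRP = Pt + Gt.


EIRP = Pt + Gt = 43.580 + 10.050 = 53.63 dBm

53.63 dBm


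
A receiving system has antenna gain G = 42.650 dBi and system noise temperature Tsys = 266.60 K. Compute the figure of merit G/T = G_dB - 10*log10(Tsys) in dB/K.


G/T = 42.650 - 10*log10(266.60) = 42.650 - 24.25860 = 18.39 dB/K

18.39 dB/K


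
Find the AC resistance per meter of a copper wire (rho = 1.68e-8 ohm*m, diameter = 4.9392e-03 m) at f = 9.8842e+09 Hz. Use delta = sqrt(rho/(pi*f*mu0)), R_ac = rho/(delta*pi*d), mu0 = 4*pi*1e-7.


delta = sqrt(1.68e-8 / (pi * 9.8842e+09 * 4*pi*1e-7)) = 6.561513e-07 m
R_ac = 1.68e-8 / (6.561513e-07 * pi * 4.9392e-03) = 1.650 ohm/m

1.650 ohm/m


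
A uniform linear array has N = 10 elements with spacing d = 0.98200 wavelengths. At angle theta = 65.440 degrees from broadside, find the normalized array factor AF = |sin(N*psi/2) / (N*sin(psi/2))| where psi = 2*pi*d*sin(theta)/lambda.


psi = 2*pi*0.98200*sin(65.440 deg) = 5.611859 rad
AF = |sin(10*5.611859/2) / (10*sin(5.611859/2))| = 0.06478

0.06478


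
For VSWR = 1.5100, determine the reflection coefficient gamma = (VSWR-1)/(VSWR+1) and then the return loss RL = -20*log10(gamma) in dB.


gamma = (1.5100 - 1) / (1.5100 + 1) = 0.2031873
RL = -20 * log10(0.2031873) = 13.84 dB

13.84 dB


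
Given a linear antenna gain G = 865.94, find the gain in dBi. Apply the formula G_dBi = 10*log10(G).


G_dBi = 10 * log10(865.94) = 29.37 dBi

29.37 dBi


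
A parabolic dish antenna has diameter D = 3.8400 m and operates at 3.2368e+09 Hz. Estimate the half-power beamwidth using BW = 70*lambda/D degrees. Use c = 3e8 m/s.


lambda = c / f = 3.0000e+08 / 3.2368e+09 = 0.09268413 m
BW = 70 * 0.09268413 / 3.8400 = 1.690 deg

1.690 deg


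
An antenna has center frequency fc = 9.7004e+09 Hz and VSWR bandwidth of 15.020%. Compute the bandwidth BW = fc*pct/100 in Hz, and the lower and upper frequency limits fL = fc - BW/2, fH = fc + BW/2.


BW = 9.7004e+09 * 15.020/100 = 1.457000e+09 Hz
fL = 9.7004e+09 - 1.457000e+09/2 = 8.972e+09 Hz
fH = 9.7004e+09 + 1.457000e+09/2 = 1.043e+10 Hz

BW=1.457e+09 Hz, fL=8.972e+09 Hz, fH=1.043e+10 Hz


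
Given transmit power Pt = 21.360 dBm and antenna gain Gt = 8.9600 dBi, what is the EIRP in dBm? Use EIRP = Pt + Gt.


EIRP = Pt + Gt = 21.360 + 8.9600 = 30.32 dBm

30.32 dBm


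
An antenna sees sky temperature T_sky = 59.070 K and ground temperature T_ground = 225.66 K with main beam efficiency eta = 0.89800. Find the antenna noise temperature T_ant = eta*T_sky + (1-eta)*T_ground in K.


T_ant = 0.89800 * 59.070 + (1 - 0.89800) * 225.66 = 76.06 K

76.06 K


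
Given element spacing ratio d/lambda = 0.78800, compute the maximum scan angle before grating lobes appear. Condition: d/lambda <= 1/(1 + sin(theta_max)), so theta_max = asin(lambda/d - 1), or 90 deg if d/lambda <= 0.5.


lambda/d - 1 = 1/0.78800 - 1 = 0.2690355
theta_max = asin(0.2690355) = 15.61 deg

15.61 deg


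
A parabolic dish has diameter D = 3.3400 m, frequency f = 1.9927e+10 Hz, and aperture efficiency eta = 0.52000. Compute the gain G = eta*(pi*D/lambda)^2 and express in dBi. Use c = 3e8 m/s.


lambda = c / f = 3.0000e+08 / 1.9927e+10 = 0.01505495 m
G_linear = 0.52000 * (pi * 3.3400 / 0.01505495)^2 = 252602.4
G_dBi = 10 * log10(252602.4) = 54.02 dBi

54.02 dBi


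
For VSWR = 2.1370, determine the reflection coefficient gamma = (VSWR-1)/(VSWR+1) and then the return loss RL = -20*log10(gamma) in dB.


gamma = (2.1370 - 1) / (2.1370 + 1) = 0.3624482
RL = -20 * log10(0.3624482) = 8.815 dB

8.815 dB


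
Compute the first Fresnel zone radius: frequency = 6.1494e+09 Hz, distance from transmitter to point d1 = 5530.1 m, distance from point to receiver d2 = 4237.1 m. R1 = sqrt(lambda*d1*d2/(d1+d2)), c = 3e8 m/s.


lambda = c / f = 3.0000e+08 / 6.1494e+09 = 0.04878525 m
R1 = sqrt(0.04878525 * 5530.1 * 4237.1 / (5530.1 + 4237.1)) = 10.82 m

10.82 m


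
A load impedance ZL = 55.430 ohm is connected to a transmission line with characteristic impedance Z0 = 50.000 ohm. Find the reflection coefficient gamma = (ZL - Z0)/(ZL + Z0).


gamma = (55.430 - 50.000) / (55.430 + 50.000) = 0.05150

0.05150


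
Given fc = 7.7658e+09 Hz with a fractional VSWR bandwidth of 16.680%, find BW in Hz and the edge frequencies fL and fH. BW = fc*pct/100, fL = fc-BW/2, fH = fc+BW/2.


BW = 7.7658e+09 * 16.680/100 = 1.295335e+09 Hz
fL = 7.7658e+09 - 1.295335e+09/2 = 7.118e+09 Hz
fH = 7.7658e+09 + 1.295335e+09/2 = 8.413e+09 Hz

BW=1.295e+09 Hz, fL=7.118e+09 Hz, fH=8.413e+09 Hz


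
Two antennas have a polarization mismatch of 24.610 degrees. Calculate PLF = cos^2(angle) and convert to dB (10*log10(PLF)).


PLF_linear = cos^2(24.610 deg) = 0.8265782
PLF_dB = 10 * log10(0.8265782) = -0.8272 dB

-0.8272 dB


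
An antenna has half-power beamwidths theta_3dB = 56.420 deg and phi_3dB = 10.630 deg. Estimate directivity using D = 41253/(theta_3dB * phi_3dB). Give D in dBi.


D_linear = 41253 / (56.420 * 10.630) = 68.78428
D_dBi = 10 * log10(68.78428) = 18.37 dBi

18.37 dBi


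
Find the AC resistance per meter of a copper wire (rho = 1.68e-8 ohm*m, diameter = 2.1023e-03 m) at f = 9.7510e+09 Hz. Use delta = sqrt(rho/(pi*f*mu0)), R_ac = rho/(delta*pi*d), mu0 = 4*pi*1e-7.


delta = sqrt(1.68e-8 / (pi * 9.7510e+09 * 4*pi*1e-7)) = 6.606177e-07 m
R_ac = 1.68e-8 / (6.606177e-07 * pi * 2.1023e-03) = 3.850 ohm/m

3.850 ohm/m


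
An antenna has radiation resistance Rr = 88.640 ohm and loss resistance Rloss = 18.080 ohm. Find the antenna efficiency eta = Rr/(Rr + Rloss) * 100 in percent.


eta = 88.640 / (88.640 + 18.080) * 100 = 83.06%

83.06%


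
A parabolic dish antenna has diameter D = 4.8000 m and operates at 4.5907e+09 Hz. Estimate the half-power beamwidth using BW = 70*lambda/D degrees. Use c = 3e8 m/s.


lambda = c / f = 3.0000e+08 / 4.5907e+09 = 0.06534951 m
BW = 70 * 0.06534951 / 4.8000 = 0.9530 deg

0.9530 deg


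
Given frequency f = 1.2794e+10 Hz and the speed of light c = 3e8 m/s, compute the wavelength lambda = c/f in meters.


lambda = c / f = 3.0000e+08 / 1.2794e+10 = 0.02345 m

0.02345 m


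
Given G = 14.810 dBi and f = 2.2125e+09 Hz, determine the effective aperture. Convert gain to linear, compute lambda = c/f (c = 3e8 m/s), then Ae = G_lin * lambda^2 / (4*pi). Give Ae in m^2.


lambda = c / f = 3.0000e+08 / 2.2125e+09 = 0.1355932 m
G_linear = 10^(14.810/10) = 30.26913
Ae = G_linear * lambda^2 / (4*pi) = 30.26913 * 0.1355932^2 / (4*pi) = 0.04429 m^2

0.04429 m^2


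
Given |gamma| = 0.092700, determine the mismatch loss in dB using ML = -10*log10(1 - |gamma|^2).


ML = -10 * log10(1 - 0.092700^2) = -10 * log10(0.99140671) = 0.03748 dB

0.03748 dB


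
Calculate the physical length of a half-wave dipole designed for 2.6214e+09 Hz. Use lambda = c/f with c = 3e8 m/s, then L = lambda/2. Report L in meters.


lambda = c / f = 3.0000e+08 / 2.6214e+09 = 0.1144427 m
L = lambda / 2 = 0.1144427 / 2 = 0.05722 m

0.05722 m


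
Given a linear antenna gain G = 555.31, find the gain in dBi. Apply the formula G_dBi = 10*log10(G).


G_dBi = 10 * log10(555.31) = 27.45 dBi

27.45 dBi


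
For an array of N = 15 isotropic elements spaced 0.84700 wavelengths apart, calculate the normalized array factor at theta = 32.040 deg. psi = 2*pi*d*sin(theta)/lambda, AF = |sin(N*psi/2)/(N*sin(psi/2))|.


psi = 2*pi*0.84700*sin(32.040 deg) = 2.823305 rad
AF = |sin(15*2.823305/2) / (15*sin(2.823305/2))| = 0.04920

0.04920


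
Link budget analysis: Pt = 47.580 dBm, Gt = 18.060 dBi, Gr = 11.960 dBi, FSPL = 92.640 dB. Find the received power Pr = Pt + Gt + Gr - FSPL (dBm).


Pr = 47.580 + 18.060 + 11.960 - 92.640 = -15.04 dBm

-15.04 dBm


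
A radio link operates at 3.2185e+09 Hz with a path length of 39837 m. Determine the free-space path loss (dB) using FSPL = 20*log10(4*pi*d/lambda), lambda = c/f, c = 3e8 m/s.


lambda = c / f = 3.0000e+08 / 3.2185e+09 = 0.09321112 m
FSPL = 20 * log10(4*pi*39837/0.09321112) = 134.6 dB

134.6 dB


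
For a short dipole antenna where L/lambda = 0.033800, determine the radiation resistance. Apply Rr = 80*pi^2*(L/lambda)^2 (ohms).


Rr = 80 * pi^2 * (0.033800)^2 = 80 * 9.869604 * 1.142440e-03 = 0.9020 ohm

0.9020 ohm


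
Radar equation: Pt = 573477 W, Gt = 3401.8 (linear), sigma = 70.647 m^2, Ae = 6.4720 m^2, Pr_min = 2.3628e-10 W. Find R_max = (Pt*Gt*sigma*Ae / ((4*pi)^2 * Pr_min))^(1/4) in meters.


R^4 = 573477*3401.8*70.647*6.4720 / ((4*pi)^2 * 2.3628e-10) = 2.390619e+19
R_max = 2.390619e+19^0.25 = 69924 m

69924 m


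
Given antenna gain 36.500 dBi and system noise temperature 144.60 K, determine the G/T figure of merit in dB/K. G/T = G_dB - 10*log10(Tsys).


G/T = 36.500 - 10*log10(144.60) = 36.500 - 21.60168 = 14.90 dB/K

14.90 dB/K


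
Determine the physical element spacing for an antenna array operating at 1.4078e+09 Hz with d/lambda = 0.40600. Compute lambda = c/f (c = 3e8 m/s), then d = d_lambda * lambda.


lambda = c / f = 3.0000e+08 / 1.4078e+09 = 0.2130985 m
d = 0.40600 * 0.2130985 = 0.08652 m

0.08652 m


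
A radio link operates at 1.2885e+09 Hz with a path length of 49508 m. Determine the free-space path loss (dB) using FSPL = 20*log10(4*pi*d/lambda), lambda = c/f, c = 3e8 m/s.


lambda = c / f = 3.0000e+08 / 1.2885e+09 = 0.2328289 m
FSPL = 20 * log10(4*pi*49508/0.2328289) = 128.5 dB

128.5 dB


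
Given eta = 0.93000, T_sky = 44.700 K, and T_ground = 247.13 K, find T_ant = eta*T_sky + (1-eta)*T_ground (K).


T_ant = 0.93000 * 44.700 + (1 - 0.93000) * 247.13 = 58.87 K

58.87 K


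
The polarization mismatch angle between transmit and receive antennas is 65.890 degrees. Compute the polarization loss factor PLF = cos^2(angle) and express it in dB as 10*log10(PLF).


PLF_linear = cos^2(65.890 deg) = 0.1668639
PLF_dB = 10 * log10(0.1668639) = -7.776 dB

-7.776 dB


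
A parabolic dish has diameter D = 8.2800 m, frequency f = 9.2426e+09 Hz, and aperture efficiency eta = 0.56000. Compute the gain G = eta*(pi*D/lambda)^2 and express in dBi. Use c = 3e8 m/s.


lambda = c / f = 3.0000e+08 / 9.2426e+09 = 0.03245840 m
G_linear = 0.56000 * (pi * 8.2800 / 0.03245840)^2 = 359661.7
G_dBi = 10 * log10(359661.7) = 55.56 dBi

55.56 dBi


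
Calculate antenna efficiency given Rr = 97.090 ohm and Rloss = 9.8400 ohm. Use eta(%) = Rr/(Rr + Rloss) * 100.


eta = 97.090 / (97.090 + 9.8400) * 100 = 90.80%

90.80%


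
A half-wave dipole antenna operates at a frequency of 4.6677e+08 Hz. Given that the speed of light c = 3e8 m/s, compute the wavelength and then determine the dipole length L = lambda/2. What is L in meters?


lambda = c / f = 3.0000e+08 / 4.6677e+08 = 0.6427148 m
L = lambda / 2 = 0.6427148 / 2 = 0.3214 m

0.3214 m


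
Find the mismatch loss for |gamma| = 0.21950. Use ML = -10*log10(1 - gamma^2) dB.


ML = -10 * log10(1 - 0.21950^2) = -10 * log10(0.95181975) = 0.2145 dB

0.2145 dB


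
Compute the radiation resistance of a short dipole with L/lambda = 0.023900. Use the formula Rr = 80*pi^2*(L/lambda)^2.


Rr = 80 * pi^2 * (0.023900)^2 = 80 * 9.869604 * 5.712100e-04 = 0.4510 ohm

0.4510 ohm


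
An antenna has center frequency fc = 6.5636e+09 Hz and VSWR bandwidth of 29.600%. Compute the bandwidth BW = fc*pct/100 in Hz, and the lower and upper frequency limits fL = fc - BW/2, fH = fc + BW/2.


BW = 6.5636e+09 * 29.600/100 = 1.942826e+09 Hz
fL = 6.5636e+09 - 1.942826e+09/2 = 5.592e+09 Hz
fH = 6.5636e+09 + 1.942826e+09/2 = 7.535e+09 Hz

BW=1.943e+09 Hz, fL=5.592e+09 Hz, fH=7.535e+09 Hz


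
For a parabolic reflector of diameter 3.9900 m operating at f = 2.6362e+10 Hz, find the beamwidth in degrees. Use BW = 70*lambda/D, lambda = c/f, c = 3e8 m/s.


lambda = c / f = 3.0000e+08 / 2.6362e+10 = 0.01138002 m
BW = 70 * 0.01138002 / 3.9900 = 0.1996 deg

0.1996 deg


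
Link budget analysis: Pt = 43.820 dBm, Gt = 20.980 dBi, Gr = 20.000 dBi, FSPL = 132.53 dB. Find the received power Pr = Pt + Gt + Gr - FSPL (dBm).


Pr = 43.820 + 20.980 + 20.000 - 132.53 = -47.73 dBm

-47.73 dBm


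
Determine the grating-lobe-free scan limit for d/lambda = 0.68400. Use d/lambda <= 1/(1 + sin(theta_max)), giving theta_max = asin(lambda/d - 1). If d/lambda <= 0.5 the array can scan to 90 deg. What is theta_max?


lambda/d - 1 = 1/0.68400 - 1 = 0.4619883
theta_max = asin(0.4619883) = 27.52 deg

27.52 deg


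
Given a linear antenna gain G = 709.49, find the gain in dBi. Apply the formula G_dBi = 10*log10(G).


G_dBi = 10 * log10(709.49) = 28.51 dBi

28.51 dBi


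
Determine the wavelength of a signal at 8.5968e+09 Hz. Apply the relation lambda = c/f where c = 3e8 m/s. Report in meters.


lambda = c / f = 3.0000e+08 / 8.5968e+09 = 0.03490 m

0.03490 m


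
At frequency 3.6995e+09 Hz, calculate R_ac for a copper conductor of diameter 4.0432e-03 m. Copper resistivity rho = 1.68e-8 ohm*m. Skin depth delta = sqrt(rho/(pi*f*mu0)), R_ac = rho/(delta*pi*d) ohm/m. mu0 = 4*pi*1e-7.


delta = sqrt(1.68e-8 / (pi * 3.6995e+09 * 4*pi*1e-7)) = 1.072515e-06 m
R_ac = 1.68e-8 / (1.072515e-06 * pi * 4.0432e-03) = 1.233 ohm/m

1.233 ohm/m


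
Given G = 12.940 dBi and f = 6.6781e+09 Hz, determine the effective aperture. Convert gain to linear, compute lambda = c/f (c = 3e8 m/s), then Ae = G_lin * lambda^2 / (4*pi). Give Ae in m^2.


lambda = c / f = 3.0000e+08 / 6.6781e+09 = 0.04492296 m
G_linear = 10^(12.940/10) = 19.67886
Ae = G_linear * lambda^2 / (4*pi) = 19.67886 * 0.04492296^2 / (4*pi) = 3.160e-03 m^2

3.160e-03 m^2


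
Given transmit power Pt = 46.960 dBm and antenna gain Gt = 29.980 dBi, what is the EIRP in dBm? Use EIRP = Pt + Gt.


EIRP = Pt + Gt = 46.960 + 29.980 = 76.94 dBm

76.94 dBm


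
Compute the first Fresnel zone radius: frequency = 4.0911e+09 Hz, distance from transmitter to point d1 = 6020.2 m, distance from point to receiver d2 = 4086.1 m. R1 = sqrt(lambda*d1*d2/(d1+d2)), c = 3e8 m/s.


lambda = c / f = 3.0000e+08 / 4.0911e+09 = 0.07332991 m
R1 = sqrt(0.07332991 * 6020.2 * 4086.1 / (6020.2 + 4086.1)) = 13.36 m

13.36 m


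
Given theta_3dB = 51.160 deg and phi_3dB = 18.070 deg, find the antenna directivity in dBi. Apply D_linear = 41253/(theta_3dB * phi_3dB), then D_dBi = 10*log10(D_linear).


D_linear = 41253 / (51.160 * 18.070) = 44.62383
D_dBi = 10 * log10(44.62383) = 16.50 dBi

16.50 dBi


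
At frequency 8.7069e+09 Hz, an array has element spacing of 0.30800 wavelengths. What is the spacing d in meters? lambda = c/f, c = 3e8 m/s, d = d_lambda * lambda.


lambda = c / f = 3.0000e+08 / 8.7069e+09 = 0.03445543 m
d = 0.30800 * 0.03445543 = 0.01061 m

0.01061 m


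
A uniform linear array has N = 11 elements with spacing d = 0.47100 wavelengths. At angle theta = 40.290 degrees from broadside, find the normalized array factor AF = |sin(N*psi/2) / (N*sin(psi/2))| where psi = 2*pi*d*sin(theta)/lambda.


psi = 2*pi*0.47100*sin(40.290 deg) = 1.913703 rad
AF = |sin(11*1.913703/2) / (11*sin(1.913703/2))| = 0.09915

0.09915


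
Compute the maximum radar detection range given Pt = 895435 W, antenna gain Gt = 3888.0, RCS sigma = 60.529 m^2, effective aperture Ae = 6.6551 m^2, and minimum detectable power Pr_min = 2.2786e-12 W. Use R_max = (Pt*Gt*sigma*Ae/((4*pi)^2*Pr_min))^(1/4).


R^4 = 895435*3888.0*60.529*6.6551 / ((4*pi)^2 * 2.2786e-12) = 3.897540e+21
R_max = 3.897540e+21^0.25 = 249861 m

249861 m


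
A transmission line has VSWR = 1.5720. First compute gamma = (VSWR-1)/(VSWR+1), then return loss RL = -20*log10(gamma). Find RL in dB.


gamma = (1.5720 - 1) / (1.5720 + 1) = 0.2223950
RL = -20 * log10(0.2223950) = 13.06 dB

13.06 dB


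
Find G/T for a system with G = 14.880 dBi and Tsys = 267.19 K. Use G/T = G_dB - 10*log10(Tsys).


G/T = 14.880 - 10*log10(267.19) = 14.880 - 24.26820 = -9.388 dB/K

-9.388 dB/K


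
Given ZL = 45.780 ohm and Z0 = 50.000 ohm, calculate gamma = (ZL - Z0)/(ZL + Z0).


gamma = (45.780 - 50.000) / (45.780 + 50.000) = -0.04406

-0.04406


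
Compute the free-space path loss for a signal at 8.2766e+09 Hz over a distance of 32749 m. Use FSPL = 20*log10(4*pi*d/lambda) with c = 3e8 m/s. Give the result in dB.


lambda = c / f = 3.0000e+08 / 8.2766e+09 = 0.03624677 m
FSPL = 20 * log10(4*pi*32749/0.03624677) = 141.1 dB

141.1 dB


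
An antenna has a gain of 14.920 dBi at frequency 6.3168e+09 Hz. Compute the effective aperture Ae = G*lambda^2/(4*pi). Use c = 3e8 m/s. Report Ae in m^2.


lambda = c / f = 3.0000e+08 / 6.3168e+09 = 0.04749240 m
G_linear = 10^(14.920/10) = 31.04560
Ae = G_linear * lambda^2 / (4*pi) = 31.04560 * 0.04749240^2 / (4*pi) = 5.572e-03 m^2

5.572e-03 m^2


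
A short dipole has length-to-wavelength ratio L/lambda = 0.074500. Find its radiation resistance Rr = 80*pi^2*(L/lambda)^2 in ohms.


Rr = 80 * pi^2 * (0.074500)^2 = 80 * 9.869604 * 5.550250e-03 = 4.382 ohm

4.382 ohm


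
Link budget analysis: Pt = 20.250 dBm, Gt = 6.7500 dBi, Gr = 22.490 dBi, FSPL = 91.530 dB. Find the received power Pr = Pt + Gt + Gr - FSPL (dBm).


Pr = 20.250 + 6.7500 + 22.490 - 91.530 = -42.04 dBm

-42.04 dBm


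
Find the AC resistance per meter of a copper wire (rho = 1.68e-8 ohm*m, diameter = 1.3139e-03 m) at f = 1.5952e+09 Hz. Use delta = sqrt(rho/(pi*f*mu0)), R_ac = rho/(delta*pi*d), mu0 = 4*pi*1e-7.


delta = sqrt(1.68e-8 / (pi * 1.5952e+09 * 4*pi*1e-7)) = 1.633305e-06 m
R_ac = 1.68e-8 / (1.633305e-06 * pi * 1.3139e-03) = 2.492 ohm/m

2.492 ohm/m


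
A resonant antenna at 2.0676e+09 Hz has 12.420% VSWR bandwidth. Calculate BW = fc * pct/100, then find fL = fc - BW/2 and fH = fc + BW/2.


BW = 2.0676e+09 * 12.420/100 = 2.567959e+08 Hz
fL = 2.0676e+09 - 2.567959e+08/2 = 1.939e+09 Hz
fH = 2.0676e+09 + 2.567959e+08/2 = 2.196e+09 Hz

BW=2.568e+08 Hz, fL=1.939e+09 Hz, fH=2.196e+09 Hz


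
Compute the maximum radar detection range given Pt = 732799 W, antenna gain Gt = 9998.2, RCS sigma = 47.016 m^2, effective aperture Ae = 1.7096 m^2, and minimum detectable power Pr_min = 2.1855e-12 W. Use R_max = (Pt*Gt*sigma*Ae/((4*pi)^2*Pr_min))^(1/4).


R^4 = 732799*9998.2*47.016*1.7096 / ((4*pi)^2 * 2.1855e-12) = 1.706382e+21
R_max = 1.706382e+21^0.25 = 203245 m

203245 m


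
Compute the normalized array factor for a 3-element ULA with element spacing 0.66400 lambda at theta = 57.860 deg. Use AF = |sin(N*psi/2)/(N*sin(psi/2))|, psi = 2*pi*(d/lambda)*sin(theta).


psi = 2*pi*0.66400*sin(57.860 deg) = 3.532674 rad
AF = |sin(3*3.532674/2) / (3*sin(3.532674/2))| = 0.2830

0.2830


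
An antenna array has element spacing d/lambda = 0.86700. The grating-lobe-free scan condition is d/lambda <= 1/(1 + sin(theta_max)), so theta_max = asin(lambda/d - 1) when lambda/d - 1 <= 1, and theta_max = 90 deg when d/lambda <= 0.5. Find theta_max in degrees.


lambda/d - 1 = 1/0.86700 - 1 = 0.1534025
theta_max = asin(0.1534025) = 8.824 deg

8.824 deg


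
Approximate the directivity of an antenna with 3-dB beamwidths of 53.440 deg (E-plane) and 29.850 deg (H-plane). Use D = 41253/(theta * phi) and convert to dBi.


D_linear = 41253 / (53.440 * 29.850) = 25.86097
D_dBi = 10 * log10(25.86097) = 14.13 dBi

14.13 dBi


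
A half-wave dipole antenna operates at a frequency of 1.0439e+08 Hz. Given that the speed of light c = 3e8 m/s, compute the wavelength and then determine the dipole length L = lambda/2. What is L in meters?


lambda = c / f = 3.0000e+08 / 1.0439e+08 = 2.873838 m
L = lambda / 2 = 2.873838 / 2 = 1.437 m

1.437 m


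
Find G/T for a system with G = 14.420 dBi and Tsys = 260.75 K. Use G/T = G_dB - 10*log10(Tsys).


G/T = 14.420 - 10*log10(260.75) = 14.420 - 24.16224 = -9.742 dB/K

-9.742 dB/K


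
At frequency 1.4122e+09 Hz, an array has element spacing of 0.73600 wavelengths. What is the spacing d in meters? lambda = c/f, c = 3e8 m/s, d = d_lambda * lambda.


lambda = c / f = 3.0000e+08 / 1.4122e+09 = 0.2124345 m
d = 0.73600 * 0.2124345 = 0.1564 m

0.1564 m


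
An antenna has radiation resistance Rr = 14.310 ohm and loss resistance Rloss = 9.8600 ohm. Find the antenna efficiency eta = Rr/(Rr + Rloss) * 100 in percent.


eta = 14.310 / (14.310 + 9.8600) * 100 = 59.21%

59.21%


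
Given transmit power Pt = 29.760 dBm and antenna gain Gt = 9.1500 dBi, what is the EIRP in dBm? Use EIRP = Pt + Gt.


EIRP = Pt + Gt = 29.760 + 9.1500 = 38.91 dBm

38.91 dBm


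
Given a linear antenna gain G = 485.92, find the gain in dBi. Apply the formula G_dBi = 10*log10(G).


G_dBi = 10 * log10(485.92) = 26.87 dBi

26.87 dBi


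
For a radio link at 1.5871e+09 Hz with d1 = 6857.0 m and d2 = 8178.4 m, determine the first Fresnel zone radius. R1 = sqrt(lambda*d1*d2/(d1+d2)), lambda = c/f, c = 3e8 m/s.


lambda = c / f = 3.0000e+08 / 1.5871e+09 = 0.1890240 m
R1 = sqrt(0.1890240 * 6857.0 * 8178.4 / (6857.0 + 8178.4)) = 26.55 m

26.55 m


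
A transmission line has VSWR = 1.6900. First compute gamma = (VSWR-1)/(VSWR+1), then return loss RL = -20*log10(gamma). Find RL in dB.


gamma = (1.6900 - 1) / (1.6900 + 1) = 0.2565056
RL = -20 * log10(0.2565056) = 11.82 dB

11.82 dB


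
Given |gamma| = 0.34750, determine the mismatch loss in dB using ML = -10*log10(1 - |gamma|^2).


ML = -10 * log10(1 - 0.34750^2) = -10 * log10(0.87924375) = 0.5589 dB

0.5589 dB


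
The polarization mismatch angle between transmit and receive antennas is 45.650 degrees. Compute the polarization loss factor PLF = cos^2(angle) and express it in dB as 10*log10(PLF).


PLF_linear = cos^2(45.650 deg) = 0.4886563
PLF_dB = 10 * log10(0.4886563) = -3.110 dB

-3.110 dB


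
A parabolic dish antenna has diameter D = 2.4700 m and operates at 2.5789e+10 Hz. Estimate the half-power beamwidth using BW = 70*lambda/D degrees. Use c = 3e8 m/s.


lambda = c / f = 3.0000e+08 / 2.5789e+10 = 0.01163287 m
BW = 70 * 0.01163287 / 2.4700 = 0.3297 deg

0.3297 deg


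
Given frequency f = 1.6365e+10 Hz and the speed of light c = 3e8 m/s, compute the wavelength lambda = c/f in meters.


lambda = c / f = 3.0000e+08 / 1.6365e+10 = 0.01833 m

0.01833 m


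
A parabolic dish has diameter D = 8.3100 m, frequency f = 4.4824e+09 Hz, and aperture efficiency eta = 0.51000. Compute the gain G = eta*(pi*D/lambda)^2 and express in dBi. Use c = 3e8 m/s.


lambda = c / f = 3.0000e+08 / 4.4824e+09 = 0.06692843 m
G_linear = 0.51000 * (pi * 8.3100 / 0.06692843)^2 = 77598.03
G_dBi = 10 * log10(77598.03) = 48.90 dBi

48.90 dBi


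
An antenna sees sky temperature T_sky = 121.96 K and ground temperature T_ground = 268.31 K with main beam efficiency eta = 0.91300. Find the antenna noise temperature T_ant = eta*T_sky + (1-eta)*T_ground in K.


T_ant = 0.91300 * 121.96 + (1 - 0.91300) * 268.31 = 134.7 K

134.7 K


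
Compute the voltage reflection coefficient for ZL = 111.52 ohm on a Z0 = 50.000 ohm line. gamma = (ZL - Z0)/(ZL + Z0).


gamma = (111.52 - 50.000) / (111.52 + 50.000) = 0.3809

0.3809


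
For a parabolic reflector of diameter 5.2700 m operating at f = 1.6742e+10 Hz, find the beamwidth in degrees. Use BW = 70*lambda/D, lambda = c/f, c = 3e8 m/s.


lambda = c / f = 3.0000e+08 / 1.6742e+10 = 0.01791901 m
BW = 70 * 0.01791901 / 5.2700 = 0.2380 deg

0.2380 deg


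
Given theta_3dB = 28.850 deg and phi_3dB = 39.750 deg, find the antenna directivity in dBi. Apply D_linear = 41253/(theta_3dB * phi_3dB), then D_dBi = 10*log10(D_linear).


D_linear = 41253 / (28.850 * 39.750) = 35.97266
D_dBi = 10 * log10(35.97266) = 15.56 dBi

15.56 dBi


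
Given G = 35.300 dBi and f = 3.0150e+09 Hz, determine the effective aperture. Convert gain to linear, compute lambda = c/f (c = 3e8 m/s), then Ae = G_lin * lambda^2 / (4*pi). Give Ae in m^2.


lambda = c / f = 3.0000e+08 / 3.0150e+09 = 0.09950249 m
G_linear = 10^(35.300/10) = 3388.442
Ae = G_linear * lambda^2 / (4*pi) = 3388.442 * 0.09950249^2 / (4*pi) = 2.670 m^2

2.670 m^2


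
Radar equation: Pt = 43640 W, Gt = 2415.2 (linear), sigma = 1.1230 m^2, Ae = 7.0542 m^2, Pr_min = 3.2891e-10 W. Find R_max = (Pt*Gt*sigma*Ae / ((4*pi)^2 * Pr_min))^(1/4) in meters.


R^4 = 43640*2415.2*1.1230*7.0542 / ((4*pi)^2 * 3.2891e-10) = 1.607565e+16
R_max = 1.607565e+16^0.25 = 11260 m

11260 m


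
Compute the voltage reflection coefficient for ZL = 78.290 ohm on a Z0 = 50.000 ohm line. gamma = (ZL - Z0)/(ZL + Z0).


gamma = (78.290 - 50.000) / (78.290 + 50.000) = 0.2205

0.2205


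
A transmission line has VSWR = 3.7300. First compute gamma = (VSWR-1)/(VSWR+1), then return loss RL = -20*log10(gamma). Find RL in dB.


gamma = (3.7300 - 1) / (3.7300 + 1) = 0.5771670
RL = -20 * log10(0.5771670) = 4.774 dB

4.774 dB


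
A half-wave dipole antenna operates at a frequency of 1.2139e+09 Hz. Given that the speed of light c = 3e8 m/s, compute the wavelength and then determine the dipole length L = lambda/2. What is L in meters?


lambda = c / f = 3.0000e+08 / 1.2139e+09 = 0.2471373 m
L = lambda / 2 = 0.2471373 / 2 = 0.1236 m

0.1236 m


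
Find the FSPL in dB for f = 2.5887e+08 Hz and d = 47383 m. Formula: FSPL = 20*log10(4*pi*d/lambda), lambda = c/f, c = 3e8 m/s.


lambda = c / f = 3.0000e+08 / 2.5887e+08 = 1.158883 m
FSPL = 20 * log10(4*pi*47383/1.158883) = 114.2 dB

114.2 dB


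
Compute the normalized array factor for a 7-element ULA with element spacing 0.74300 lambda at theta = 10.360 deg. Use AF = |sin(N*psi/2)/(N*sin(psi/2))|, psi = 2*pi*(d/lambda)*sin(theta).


psi = 2*pi*0.74300*sin(10.360 deg) = 0.8395310 rad
AF = |sin(7*0.8395310/2) / (7*sin(0.8395310/2))| = 0.07075

0.07075


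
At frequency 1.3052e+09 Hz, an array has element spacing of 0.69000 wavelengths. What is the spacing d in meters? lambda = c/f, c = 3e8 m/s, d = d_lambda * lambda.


lambda = c / f = 3.0000e+08 / 1.3052e+09 = 0.2298498 m
d = 0.69000 * 0.2298498 = 0.1586 m

0.1586 m


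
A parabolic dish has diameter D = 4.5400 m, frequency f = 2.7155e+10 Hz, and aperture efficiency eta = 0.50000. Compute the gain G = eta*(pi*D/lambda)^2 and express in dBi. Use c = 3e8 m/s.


lambda = c / f = 3.0000e+08 / 2.7155e+10 = 0.01104769 m
G_linear = 0.50000 * (pi * 4.5400 / 0.01104769)^2 = 833371.2
G_dBi = 10 * log10(833371.2) = 59.21 dBi

59.21 dBi


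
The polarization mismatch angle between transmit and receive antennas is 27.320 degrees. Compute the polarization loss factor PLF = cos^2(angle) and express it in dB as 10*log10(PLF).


PLF_linear = cos^2(27.320 deg) = 0.7893560
PLF_dB = 10 * log10(0.7893560) = -1.027 dB

-1.027 dB


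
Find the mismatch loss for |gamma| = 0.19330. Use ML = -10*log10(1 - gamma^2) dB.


ML = -10 * log10(1 - 0.19330^2) = -10 * log10(0.96263511) = 0.1654 dB

0.1654 dB


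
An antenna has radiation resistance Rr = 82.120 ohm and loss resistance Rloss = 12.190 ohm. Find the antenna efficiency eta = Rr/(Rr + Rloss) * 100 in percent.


eta = 82.120 / (82.120 + 12.190) * 100 = 87.07%

87.07%


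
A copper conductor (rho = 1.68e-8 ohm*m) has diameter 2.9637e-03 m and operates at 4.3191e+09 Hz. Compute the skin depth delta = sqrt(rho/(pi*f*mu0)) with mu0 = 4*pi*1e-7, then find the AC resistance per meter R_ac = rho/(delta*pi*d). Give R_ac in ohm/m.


delta = sqrt(1.68e-8 / (pi * 4.3191e+09 * 4*pi*1e-7)) = 9.926088e-07 m
R_ac = 1.68e-8 / (9.926088e-07 * pi * 2.9637e-03) = 1.818 ohm/m

1.818 ohm/m


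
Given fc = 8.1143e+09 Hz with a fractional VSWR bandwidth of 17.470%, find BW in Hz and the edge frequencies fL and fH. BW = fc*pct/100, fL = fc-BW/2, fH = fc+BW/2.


BW = 8.1143e+09 * 17.470/100 = 1.417568e+09 Hz
fL = 8.1143e+09 - 1.417568e+09/2 = 7.406e+09 Hz
fH = 8.1143e+09 + 1.417568e+09/2 = 8.823e+09 Hz

BW=1.418e+09 Hz, fL=7.406e+09 Hz, fH=8.823e+09 Hz


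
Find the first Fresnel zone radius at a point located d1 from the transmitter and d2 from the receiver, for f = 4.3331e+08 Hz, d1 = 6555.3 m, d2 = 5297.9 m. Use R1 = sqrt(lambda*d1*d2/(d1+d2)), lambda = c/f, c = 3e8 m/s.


lambda = c / f = 3.0000e+08 / 4.3331e+08 = 0.6923450 m
R1 = sqrt(0.6923450 * 6555.3 * 5297.9 / (6555.3 + 5297.9)) = 45.04 m

45.04 m


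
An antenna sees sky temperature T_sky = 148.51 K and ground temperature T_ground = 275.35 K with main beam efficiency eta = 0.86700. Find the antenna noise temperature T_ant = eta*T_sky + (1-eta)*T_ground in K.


T_ant = 0.86700 * 148.51 + (1 - 0.86700) * 275.35 = 165.4 K

165.4 K


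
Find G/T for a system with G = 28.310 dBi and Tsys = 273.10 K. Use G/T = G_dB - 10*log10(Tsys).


G/T = 28.310 - 10*log10(273.10) = 28.310 - 24.36322 = 3.947 dB/K

3.947 dB/K


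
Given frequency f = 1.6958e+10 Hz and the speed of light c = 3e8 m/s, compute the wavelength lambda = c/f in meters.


lambda = c / f = 3.0000e+08 / 1.6958e+10 = 0.01769 m

0.01769 m


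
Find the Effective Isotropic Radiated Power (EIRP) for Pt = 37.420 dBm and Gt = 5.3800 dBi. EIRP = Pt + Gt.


EIRP = Pt + Gt = 37.420 + 5.3800 = 42.80 dBm

42.80 dBm


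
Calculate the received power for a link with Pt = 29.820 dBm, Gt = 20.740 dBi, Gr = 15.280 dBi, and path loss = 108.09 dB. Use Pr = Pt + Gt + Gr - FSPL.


Pr = 29.820 + 20.740 + 15.280 - 108.09 = -42.25 dBm

-42.25 dBm


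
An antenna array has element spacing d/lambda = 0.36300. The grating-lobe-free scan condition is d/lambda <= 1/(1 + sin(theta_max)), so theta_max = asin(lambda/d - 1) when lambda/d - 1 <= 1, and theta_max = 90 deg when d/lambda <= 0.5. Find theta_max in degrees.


lambda/d - 1 = 1/0.36300 - 1 = 1.754821 >= 1
d/lambda <= 0.5, so the array can scan to endfire without grating lobes: theta_max = 90 deg

90 deg


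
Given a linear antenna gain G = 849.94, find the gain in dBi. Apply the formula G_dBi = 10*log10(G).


G_dBi = 10 * log10(849.94) = 29.29 dBi

29.29 dBi


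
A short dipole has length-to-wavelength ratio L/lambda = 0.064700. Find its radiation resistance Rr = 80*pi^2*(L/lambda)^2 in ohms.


Rr = 80 * pi^2 * (0.064700)^2 = 80 * 9.869604 * 4.186090e-03 = 3.305 ohm

3.305 ohm


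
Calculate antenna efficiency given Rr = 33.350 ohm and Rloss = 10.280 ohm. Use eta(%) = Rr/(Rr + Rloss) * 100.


eta = 33.350 / (33.350 + 10.280) * 100 = 76.44%

76.44%


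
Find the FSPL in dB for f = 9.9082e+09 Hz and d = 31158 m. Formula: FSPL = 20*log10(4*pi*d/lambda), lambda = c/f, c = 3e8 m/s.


lambda = c / f = 3.0000e+08 / 9.9082e+09 = 0.03027795 m
FSPL = 20 * log10(4*pi*31158/0.03027795) = 142.2 dB

142.2 dB


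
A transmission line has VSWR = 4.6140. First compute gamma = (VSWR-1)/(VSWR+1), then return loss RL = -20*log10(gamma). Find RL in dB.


gamma = (4.6140 - 1) / (4.6140 + 1) = 0.6437478
RL = -20 * log10(0.6437478) = 3.826 dB

3.826 dB


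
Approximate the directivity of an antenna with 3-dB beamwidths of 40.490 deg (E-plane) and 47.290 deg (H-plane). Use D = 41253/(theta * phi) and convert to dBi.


D_linear = 41253 / (40.490 * 47.290) = 21.54460
D_dBi = 10 * log10(21.54460) = 13.33 dBi

13.33 dBi


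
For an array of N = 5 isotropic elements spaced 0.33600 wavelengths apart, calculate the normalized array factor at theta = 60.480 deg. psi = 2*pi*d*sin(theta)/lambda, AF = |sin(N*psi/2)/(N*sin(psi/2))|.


psi = 2*pi*0.33600*sin(60.480 deg) = 1.837089 rad
AF = |sin(5*1.837089/2) / (5*sin(1.837089/2))| = 0.2499

0.2499


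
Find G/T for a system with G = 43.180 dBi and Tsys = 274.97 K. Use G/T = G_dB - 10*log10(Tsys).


G/T = 43.180 - 10*log10(274.97) = 43.180 - 24.39285 = 18.79 dB/K

18.79 dB/K


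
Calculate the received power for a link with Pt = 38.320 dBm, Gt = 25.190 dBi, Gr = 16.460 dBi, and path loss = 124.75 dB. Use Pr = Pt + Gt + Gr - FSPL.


Pr = 38.320 + 25.190 + 16.460 - 124.75 = -44.78 dBm

-44.78 dBm


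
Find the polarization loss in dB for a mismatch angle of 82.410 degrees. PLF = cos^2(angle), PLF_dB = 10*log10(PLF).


PLF_linear = cos^2(82.410 deg) = 0.01744602
PLF_dB = 10 * log10(0.01744602) = -17.58 dB

-17.58 dB


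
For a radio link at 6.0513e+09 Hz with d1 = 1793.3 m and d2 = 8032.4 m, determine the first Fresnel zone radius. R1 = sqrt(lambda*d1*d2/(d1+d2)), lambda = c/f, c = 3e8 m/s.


lambda = c / f = 3.0000e+08 / 6.0513e+09 = 0.04957612 m
R1 = sqrt(0.04957612 * 1793.3 * 8032.4 / (1793.3 + 8032.4)) = 8.525 m

8.525 m


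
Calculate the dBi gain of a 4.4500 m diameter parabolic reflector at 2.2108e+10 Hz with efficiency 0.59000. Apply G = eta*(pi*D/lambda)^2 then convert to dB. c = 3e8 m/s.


lambda = c / f = 3.0000e+08 / 2.2108e+10 = 0.01356975 m
G_linear = 0.59000 * (pi * 4.4500 / 0.01356975)^2 = 626221.7
G_dBi = 10 * log10(626221.7) = 57.97 dBi

57.97 dBi


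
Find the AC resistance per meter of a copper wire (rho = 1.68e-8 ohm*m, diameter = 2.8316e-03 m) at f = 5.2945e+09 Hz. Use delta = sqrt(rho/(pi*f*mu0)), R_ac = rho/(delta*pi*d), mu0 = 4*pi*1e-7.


delta = sqrt(1.68e-8 / (pi * 5.2945e+09 * 4*pi*1e-7)) = 8.965248e-07 m
R_ac = 1.68e-8 / (8.965248e-07 * pi * 2.8316e-03) = 2.107 ohm/m

2.107 ohm/m


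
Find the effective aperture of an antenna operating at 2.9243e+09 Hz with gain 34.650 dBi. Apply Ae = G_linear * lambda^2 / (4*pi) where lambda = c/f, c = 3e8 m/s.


lambda = c / f = 3.0000e+08 / 2.9243e+09 = 0.1025887 m
G_linear = 10^(34.650/10) = 2917.427
Ae = G_linear * lambda^2 / (4*pi) = 2917.427 * 0.1025887^2 / (4*pi) = 2.443 m^2

2.443 m^2


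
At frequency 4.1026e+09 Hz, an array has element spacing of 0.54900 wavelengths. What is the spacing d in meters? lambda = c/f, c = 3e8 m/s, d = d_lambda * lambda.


lambda = c / f = 3.0000e+08 / 4.1026e+09 = 0.07312436 m
d = 0.54900 * 0.07312436 = 0.04015 m

0.04015 m


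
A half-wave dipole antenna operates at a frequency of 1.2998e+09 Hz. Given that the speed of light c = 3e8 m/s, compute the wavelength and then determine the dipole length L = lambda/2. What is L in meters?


lambda = c / f = 3.0000e+08 / 1.2998e+09 = 0.2308047 m
L = lambda / 2 = 0.2308047 / 2 = 0.1154 m

0.1154 m


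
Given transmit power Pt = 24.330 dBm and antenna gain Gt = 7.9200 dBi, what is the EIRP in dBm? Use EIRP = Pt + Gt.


EIRP = Pt + Gt = 24.330 + 7.9200 = 32.25 dBm

32.25 dBm


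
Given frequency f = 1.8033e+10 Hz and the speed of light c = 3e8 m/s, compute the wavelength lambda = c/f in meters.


lambda = c / f = 3.0000e+08 / 1.8033e+10 = 0.01664 m

0.01664 m


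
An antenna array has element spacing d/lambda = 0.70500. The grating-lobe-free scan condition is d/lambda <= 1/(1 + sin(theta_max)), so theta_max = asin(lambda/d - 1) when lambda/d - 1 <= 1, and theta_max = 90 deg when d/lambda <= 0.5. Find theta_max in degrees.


lambda/d - 1 = 1/0.70500 - 1 = 0.4184397
theta_max = asin(0.4184397) = 24.74 deg

24.74 deg


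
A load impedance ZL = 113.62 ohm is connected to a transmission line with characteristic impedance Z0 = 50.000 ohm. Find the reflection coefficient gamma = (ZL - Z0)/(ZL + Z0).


gamma = (113.62 - 50.000) / (113.62 + 50.000) = 0.3888

0.3888


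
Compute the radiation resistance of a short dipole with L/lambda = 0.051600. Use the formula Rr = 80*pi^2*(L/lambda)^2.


Rr = 80 * pi^2 * (0.051600)^2 = 80 * 9.869604 * 2.662560e-03 = 2.102 ohm

2.102 ohm


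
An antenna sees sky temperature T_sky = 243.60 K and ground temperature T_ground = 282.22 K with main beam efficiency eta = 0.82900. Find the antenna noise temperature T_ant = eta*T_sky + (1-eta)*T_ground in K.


T_ant = 0.82900 * 243.60 + (1 - 0.82900) * 282.22 = 250.2 K

250.2 K


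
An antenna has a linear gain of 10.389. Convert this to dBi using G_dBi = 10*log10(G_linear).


G_dBi = 10 * log10(10.389) = 10.17 dBi

10.17 dBi


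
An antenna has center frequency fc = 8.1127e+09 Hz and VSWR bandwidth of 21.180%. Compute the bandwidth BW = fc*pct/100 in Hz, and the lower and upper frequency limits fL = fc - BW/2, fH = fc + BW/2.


BW = 8.1127e+09 * 21.180/100 = 1.718270e+09 Hz
fL = 8.1127e+09 - 1.718270e+09/2 = 7.254e+09 Hz
fH = 8.1127e+09 + 1.718270e+09/2 = 8.972e+09 Hz

BW=1.718e+09 Hz, fL=7.254e+09 Hz, fH=8.972e+09 Hz


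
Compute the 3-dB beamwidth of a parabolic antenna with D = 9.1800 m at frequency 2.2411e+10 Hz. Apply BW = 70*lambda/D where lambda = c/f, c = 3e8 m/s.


lambda = c / f = 3.0000e+08 / 2.2411e+10 = 0.01338628 m
BW = 70 * 0.01338628 / 9.1800 = 0.1021 deg

0.1021 deg


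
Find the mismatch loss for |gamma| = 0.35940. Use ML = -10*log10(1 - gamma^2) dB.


ML = -10 * log10(1 - 0.35940^2) = -10 * log10(0.87083164) = 0.6007 dB

0.6007 dB


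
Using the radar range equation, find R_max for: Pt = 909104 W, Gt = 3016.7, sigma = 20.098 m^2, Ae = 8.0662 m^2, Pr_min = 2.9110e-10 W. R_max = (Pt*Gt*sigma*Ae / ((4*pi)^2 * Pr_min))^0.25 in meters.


R^4 = 909104*3016.7*20.098*8.0662 / ((4*pi)^2 * 2.9110e-10) = 9.671762e+18
R_max = 9.671762e+18^0.25 = 55767 m

55767 m


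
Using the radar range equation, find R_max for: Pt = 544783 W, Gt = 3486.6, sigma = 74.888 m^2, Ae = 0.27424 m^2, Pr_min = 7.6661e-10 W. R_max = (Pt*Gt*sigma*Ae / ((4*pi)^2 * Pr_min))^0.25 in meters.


R^4 = 544783*3486.6*74.888*0.27424 / ((4*pi)^2 * 7.6661e-10) = 3.222363e+17
R_max = 3.222363e+17^0.25 = 23826 m

23826 m


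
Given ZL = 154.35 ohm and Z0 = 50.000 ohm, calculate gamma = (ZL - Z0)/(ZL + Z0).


gamma = (154.35 - 50.000) / (154.35 + 50.000) = 0.5106

0.5106


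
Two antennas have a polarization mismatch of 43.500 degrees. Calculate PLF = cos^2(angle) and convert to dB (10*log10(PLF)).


PLF_linear = cos^2(43.500 deg) = 0.5261680
PLF_dB = 10 * log10(0.5261680) = -2.789 dB

-2.789 dB


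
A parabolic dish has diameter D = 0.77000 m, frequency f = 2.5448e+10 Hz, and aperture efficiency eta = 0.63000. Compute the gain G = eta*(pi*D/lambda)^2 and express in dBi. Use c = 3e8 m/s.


lambda = c / f = 3.0000e+08 / 2.5448e+10 = 0.01178875 m
G_linear = 0.63000 * (pi * 0.77000 / 0.01178875)^2 = 26526.88
G_dBi = 10 * log10(26526.88) = 44.24 dBi

44.24 dBi


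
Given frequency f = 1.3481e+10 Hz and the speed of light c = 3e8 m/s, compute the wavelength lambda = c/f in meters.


lambda = c / f = 3.0000e+08 / 1.3481e+10 = 0.02225 m

0.02225 m


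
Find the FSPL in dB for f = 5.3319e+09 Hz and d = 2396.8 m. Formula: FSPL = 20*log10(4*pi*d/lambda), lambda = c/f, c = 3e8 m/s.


lambda = c / f = 3.0000e+08 / 5.3319e+09 = 0.05626512 m
FSPL = 20 * log10(4*pi*2396.8/0.05626512) = 114.6 dB

114.6 dB


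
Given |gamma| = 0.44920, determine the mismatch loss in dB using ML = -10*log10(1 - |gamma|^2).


ML = -10 * log10(1 - 0.44920^2) = -10 * log10(0.79821936) = 0.9788 dB

0.9788 dB


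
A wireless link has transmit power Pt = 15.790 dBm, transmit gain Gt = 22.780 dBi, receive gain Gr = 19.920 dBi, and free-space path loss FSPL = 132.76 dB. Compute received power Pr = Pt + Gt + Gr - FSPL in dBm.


Pr = 15.790 + 22.780 + 19.920 - 132.76 = -74.27 dBm

-74.27 dBm


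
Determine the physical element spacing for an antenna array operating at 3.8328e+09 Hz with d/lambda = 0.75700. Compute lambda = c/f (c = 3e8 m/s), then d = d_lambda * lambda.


lambda = c / f = 3.0000e+08 / 3.8328e+09 = 0.07827176 m
d = 0.75700 * 0.07827176 = 0.05925 m

0.05925 m
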